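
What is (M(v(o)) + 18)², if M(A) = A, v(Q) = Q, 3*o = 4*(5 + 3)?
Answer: 7396/9 ≈ 821.78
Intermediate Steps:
o = 32/3 (o = (4*(5 + 3))/3 = (4*8)/3 = (⅓)*32 = 32/3 ≈ 10.667)
(M(v(o)) + 18)² = (32/3 + 18)² = (86/3)² = 7396/9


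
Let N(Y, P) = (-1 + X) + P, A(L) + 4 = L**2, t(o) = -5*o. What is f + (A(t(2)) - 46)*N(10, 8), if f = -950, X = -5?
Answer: -850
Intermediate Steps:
A(L) = -4 + L**2
N(Y, P) = -6 + P (N(Y, P) = (-1 - 5) + P = -6 + P)
f + (A(t(2)) - 46)*N(10, 8) = -950 + ((-4 + (-5*2)**2) - 46)*(-6 + 8) = -950 + ((-4 + (-10)**2) - 46)*2 = -950 + ((-4 + 100) - 46)*2 = -950 + (96 - 46)*2 = -950 + 50*2 = -950 + 100 = -850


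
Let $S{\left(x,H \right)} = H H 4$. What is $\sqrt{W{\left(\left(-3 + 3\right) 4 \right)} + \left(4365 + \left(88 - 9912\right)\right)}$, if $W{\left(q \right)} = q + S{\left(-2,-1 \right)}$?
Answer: $i \sqrt{5455} \approx 73.858 i$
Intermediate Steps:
$S{\left(x,H \right)} = 4 H^{2}$ ($S{\left(x,H \right)} = H^{2} \cdot 4 = 4 H^{2}$)
$W{\left(q \right)} = 4 + q$ ($W{\left(q \right)} = q + 4 \left(-1\right)^{2} = q + 4 \cdot 1 = q + 4 = 4 + q$)
$\sqrt{W{\left(\left(-3 + 3\right) 4 \right)} + \left(4365 + \left(88 - 9912\right)\right)} = \sqrt{\left(4 + \left(-3 + 3\right) 4\right) + \left(4365 + \left(88 - 9912\right)\right)} = \sqrt{\left(4 + 0 \cdot 4\right) + \left(4365 + \left(88 - 9912\right)\right)} = \sqrt{\left(4 + 0\right) + \left(4365 - 9824\right)} = \sqrt{4 - 5459} = \sqrt{-5455} = i \sqrt{5455}$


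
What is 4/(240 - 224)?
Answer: ¼ ≈ 0.25000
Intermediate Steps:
4/(240 - 224) = 4/16 = (1/16)*4 = ¼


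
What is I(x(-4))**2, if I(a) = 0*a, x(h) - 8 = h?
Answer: 0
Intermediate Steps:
x(h) = 8 + h
I(a) = 0
I(x(-4))**2 = 0**2 = 0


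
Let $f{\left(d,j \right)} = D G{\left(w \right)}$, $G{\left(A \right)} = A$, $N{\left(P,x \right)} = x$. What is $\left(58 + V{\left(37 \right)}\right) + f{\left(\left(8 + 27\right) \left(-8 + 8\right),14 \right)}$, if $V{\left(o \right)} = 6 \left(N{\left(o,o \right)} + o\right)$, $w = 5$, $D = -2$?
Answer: $492$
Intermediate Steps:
$V{\left(o \right)} = 12 o$ ($V{\left(o \right)} = 6 \left(o + o\right) = 6 \cdot 2 o = 12 o$)
$f{\left(d,j \right)} = -10$ ($f{\left(d,j \right)} = \left(-2\right) 5 = -10$)
$\left(58 + V{\left(37 \right)}\right) + f{\left(\left(8 + 27\right) \left(-8 + 8\right),14 \right)} = \left(58 + 12 \cdot 37\right) - 10 = \left(58 + 444\right) - 10 = 502 - 10 = 492$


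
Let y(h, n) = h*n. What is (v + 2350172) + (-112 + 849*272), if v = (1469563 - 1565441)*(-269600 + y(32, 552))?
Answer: 24157700796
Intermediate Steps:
v = 24155119808 (v = (1469563 - 1565441)*(-269600 + 32*552) = -95878*(-269600 + 17664) = -95878*(-251936) = 24155119808)
(v + 2350172) + (-112 + 849*272) = (24155119808 + 2350172) + (-112 + 849*272) = 24157469980 + (-112 + 230928) = 24157469980 + 230816 = 24157700796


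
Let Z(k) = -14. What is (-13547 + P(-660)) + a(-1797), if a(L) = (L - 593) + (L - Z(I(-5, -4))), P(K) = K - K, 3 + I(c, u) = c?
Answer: -17720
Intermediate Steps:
I(c, u) = -3 + c
P(K) = 0
a(L) = -579 + 2*L (a(L) = (L - 593) + (L - 1*(-14)) = (-593 + L) + (L + 14) = (-593 + L) + (14 + L) = -579 + 2*L)
(-13547 + P(-660)) + a(-1797) = (-13547 + 0) + (-579 + 2*(-1797)) = -13547 + (-579 - 3594) = -13547 - 4173 = -17720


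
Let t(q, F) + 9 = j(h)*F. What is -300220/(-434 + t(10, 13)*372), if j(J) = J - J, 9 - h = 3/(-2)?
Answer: 150110/1891 ≈ 79.381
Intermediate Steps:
h = 21/2 (h = 9 - 3/(-2) = 9 - 3*(-1)/2 = 9 - 1*(-3/2) = 9 + 3/2 = 21/2 ≈ 10.500)
j(J) = 0
t(q, F) = -9 (t(q, F) = -9 + 0*F = -9 + 0 = -9)
-300220/(-434 + t(10, 13)*372) = -300220/(-434 - 9*372) = -300220/(-434 - 3348) = -300220/(-3782) = -300220*(-1/3782) = 150110/1891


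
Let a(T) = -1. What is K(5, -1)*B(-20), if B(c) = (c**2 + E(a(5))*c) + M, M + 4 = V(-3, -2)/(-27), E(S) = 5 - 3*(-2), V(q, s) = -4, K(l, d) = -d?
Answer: 4756/27 ≈ 176.15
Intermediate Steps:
E(S) = 11 (E(S) = 5 + 6 = 11)
M = -104/27 (M = -4 - 4/(-27) = -4 - 4*(-1/27) = -4 + 4/27 = -104/27 ≈ -3.8519)
B(c) = -104/27 + c**2 + 11*c (B(c) = (c**2 + 11*c) - 104/27 = -104/27 + c**2 + 11*c)
K(5, -1)*B(-20) = (-1*(-1))*(-104/27 + (-20)**2 + 11*(-20)) = 1*(-104/27 + 400 - 220) = 1*(4756/27) = 4756/27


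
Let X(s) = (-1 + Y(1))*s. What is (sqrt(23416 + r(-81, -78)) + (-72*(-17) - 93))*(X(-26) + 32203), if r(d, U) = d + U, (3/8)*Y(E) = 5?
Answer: 36058919 + 95647*sqrt(23257)/3 ≈ 4.0921e+7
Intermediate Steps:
Y(E) = 40/3 (Y(E) = (8/3)*5 = 40/3)
r(d, U) = U + d
X(s) = 37*s/3 (X(s) = (-1 + 40/3)*s = 37*s/3)
(sqrt(23416 + r(-81, -78)) + (-72*(-17) - 93))*(X(-26) + 32203) = (sqrt(23416 + (-78 - 81)) + (-72*(-17) - 93))*((37/3)*(-26) + 32203) = (sqrt(23416 - 159) + (1224 - 93))*(-962/3 + 32203) = (sqrt(23257) + 1131)*(95647/3) = (1131 + sqrt(23257))*(95647/3) = 36058919 + 95647*sqrt(23257)/3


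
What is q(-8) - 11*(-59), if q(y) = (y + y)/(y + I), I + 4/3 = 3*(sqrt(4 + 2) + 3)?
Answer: 314717/485 - 432*sqrt(6)/485 ≈ 646.72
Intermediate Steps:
I = 23/3 + 3*sqrt(6) (I = -4/3 + 3*(sqrt(4 + 2) + 3) = -4/3 + 3*(sqrt(6) + 3) = -4/3 + 3*(3 + sqrt(6)) = -4/3 + (9 + 3*sqrt(6)) = 23/3 + 3*sqrt(6) ≈ 15.015)
q(y) = 2*y/(23/3 + y + 3*sqrt(6)) (q(y) = (y + y)/(y + (23/3 + 3*sqrt(6))) = (2*y)/(23/3 + y + 3*sqrt(6)) = 2*y/(23/3 + y + 3*sqrt(6)))
q(-8) - 11*(-59) = 6*(-8)/(23 + 3*(-8) + 9*sqrt(6)) - 11*(-59) = 6*(-8)/(23 - 24 + 9*sqrt(6)) + 649 = 6*(-8)/(-1 + 9*sqrt(6)) + 649 = -48/(-1 + 9*sqrt(6)) + 649 = 649 - 48/(-1 + 9*sqrt(6))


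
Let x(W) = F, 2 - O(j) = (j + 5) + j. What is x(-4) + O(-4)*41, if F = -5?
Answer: 200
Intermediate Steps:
O(j) = -3 - 2*j (O(j) = 2 - ((j + 5) + j) = 2 - ((5 + j) + j) = 2 - (5 + 2*j) = 2 + (-5 - 2*j) = -3 - 2*j)
x(W) = -5
x(-4) + O(-4)*41 = -5 + (-3 - 2*(-4))*41 = -5 + (-3 + 8)*41 = -5 + 5*41 = -5 + 205 = 200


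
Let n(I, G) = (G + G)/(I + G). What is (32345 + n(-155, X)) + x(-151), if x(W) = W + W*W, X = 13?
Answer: 3904632/71 ≈ 54995.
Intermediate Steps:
n(I, G) = 2*G/(G + I) (n(I, G) = (2*G)/(G + I) = 2*G/(G + I))
x(W) = W + W**2
(32345 + n(-155, X)) + x(-151) = (32345 + 2*13/(13 - 155)) - 151*(1 - 151) = (32345 + 2*13/(-142)) - 151*(-150) = (32345 + 2*13*(-1/142)) + 22650 = (32345 - 13/71) + 22650 = 2296482/71 + 22650 = 3904632/71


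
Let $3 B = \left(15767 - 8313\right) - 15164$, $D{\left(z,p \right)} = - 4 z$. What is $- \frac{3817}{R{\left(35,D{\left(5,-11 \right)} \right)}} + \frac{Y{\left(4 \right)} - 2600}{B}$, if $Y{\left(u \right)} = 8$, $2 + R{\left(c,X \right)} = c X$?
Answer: $\frac{5814637}{902070} \approx 6.4459$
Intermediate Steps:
$B = -2570$ ($B = \frac{\left(15767 - 8313\right) - 15164}{3} = \frac{7454 - 15164}{3} = \frac{1}{3} \left(-7710\right) = -2570$)
$R{\left(c,X \right)} = -2 + X c$ ($R{\left(c,X \right)} = -2 + c X = -2 + X c$)
$- \frac{3817}{R{\left(35,D{\left(5,-11 \right)} \right)}} + \frac{Y{\left(4 \right)} - 2600}{B} = - \frac{3817}{-2 + \left(-4\right) 5 \cdot 35} + \frac{8 - 2600}{-2570} = - \frac{3817}{-2 - 700} + \left(8 - 2600\right) \left(- \frac{1}{2570}\right) = - \frac{3817}{-2 - 700} - - \frac{1296}{1285} = - \frac{3817}{-702} + \frac{1296}{1285} = \left(-3817\right) \left(- \frac{1}{702}\right) + \frac{1296}{1285} = \frac{3817}{702} + \frac{1296}{1285} = \frac{5814637}{902070}$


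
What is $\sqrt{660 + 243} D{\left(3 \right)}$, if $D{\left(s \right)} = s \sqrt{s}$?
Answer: $9 \sqrt{301} \approx 156.14$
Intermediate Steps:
$D{\left(s \right)} = s^{\frac{3}{2}}$
$\sqrt{660 + 243} D{\left(3 \right)} = \sqrt{660 + 243} \cdot 3^{\frac{3}{2}} = \sqrt{903} \cdot 3 \sqrt{3} = 9 \sqrt{301}$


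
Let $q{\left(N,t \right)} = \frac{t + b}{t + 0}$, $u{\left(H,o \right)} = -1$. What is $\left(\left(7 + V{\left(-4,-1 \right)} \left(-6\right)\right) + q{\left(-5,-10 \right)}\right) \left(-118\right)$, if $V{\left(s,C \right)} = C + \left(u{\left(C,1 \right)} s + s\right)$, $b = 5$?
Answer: $-1593$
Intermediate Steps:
$q{\left(N,t \right)} = \frac{5 + t}{t}$ ($q{\left(N,t \right)} = \frac{t + 5}{t + 0} = \frac{5 + t}{t}$)
$V{\left(s,C \right)} = C$ ($V{\left(s,C \right)} = C + \left(- s + s\right) = C + 0 = C$)
$\left(\left(7 + V{\left(-4,-1 \right)} \left(-6\right)\right) + q{\left(-5,-10 \right)}\right) \left(-118\right) = \left(\left(7 - -6\right) + \frac{5 - 10}{-10}\right) \left(-118\right) = \left(\left(7 + 6\right) - - \frac{1}{2}\right) \left(-118\right) = \left(13 + \frac{1}{2}\right) \left(-118\right) = \frac{27}{2} \left(-118\right) = -1593$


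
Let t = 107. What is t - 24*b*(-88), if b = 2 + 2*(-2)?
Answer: -4117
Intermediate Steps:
b = -2 (b = 2 - 4 = -2)
t - 24*b*(-88) = 107 - 24*(-2)*(-88) = 107 + 48*(-88) = 107 - 4224 = -4117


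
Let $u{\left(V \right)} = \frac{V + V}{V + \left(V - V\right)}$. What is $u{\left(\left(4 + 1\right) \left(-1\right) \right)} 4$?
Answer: $8$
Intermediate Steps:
$u{\left(V \right)} = 2$ ($u{\left(V \right)} = \frac{2 V}{V + 0} = \frac{2 V}{V} = 2$)
$u{\left(\left(4 + 1\right) \left(-1\right) \right)} 4 = 2 \cdot 4 = 8$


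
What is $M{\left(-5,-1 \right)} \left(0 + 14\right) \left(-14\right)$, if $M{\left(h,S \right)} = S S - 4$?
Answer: $588$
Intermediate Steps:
$M{\left(h,S \right)} = -4 + S^{2}$ ($M{\left(h,S \right)} = S^{2} - 4 = -4 + S^{2}$)
$M{\left(-5,-1 \right)} \left(0 + 14\right) \left(-14\right) = \left(-4 + \left(-1\right)^{2}\right) \left(0 + 14\right) \left(-14\right) = \left(-4 + 1\right) 14 \left(-14\right) = \left(-3\right) \left(-196\right) = 588$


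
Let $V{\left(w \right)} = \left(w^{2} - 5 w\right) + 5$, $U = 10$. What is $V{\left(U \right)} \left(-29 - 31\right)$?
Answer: $-3300$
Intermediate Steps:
$V{\left(w \right)} = 5 + w^{2} - 5 w$
$V{\left(U \right)} \left(-29 - 31\right) = \left(5 + 10^{2} - 50\right) \left(-29 - 31\right) = \left(5 + 100 - 50\right) \left(-60\right) = 55 \left(-60\right) = -3300$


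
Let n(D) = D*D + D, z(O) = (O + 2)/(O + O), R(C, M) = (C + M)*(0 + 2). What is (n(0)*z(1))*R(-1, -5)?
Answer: 0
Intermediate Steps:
R(C, M) = 2*C + 2*M (R(C, M) = (C + M)*2 = 2*C + 2*M)
z(O) = (2 + O)/(2*O) (z(O) = (2 + O)/((2*O)) = (2 + O)*(1/(2*O)) = (2 + O)/(2*O))
n(D) = D + D² (n(D) = D² + D = D + D²)
(n(0)*z(1))*R(-1, -5) = ((0*(1 + 0))*((½)*(2 + 1)/1))*(2*(-1) + 2*(-5)) = ((0*1)*((½)*1*3))*(-2 - 10) = (0*(3/2))*(-12) = 0*(-12) = 0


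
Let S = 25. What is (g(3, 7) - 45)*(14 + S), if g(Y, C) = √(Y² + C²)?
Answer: -1755 + 39*√58 ≈ -1458.0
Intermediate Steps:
g(Y, C) = √(C² + Y²)
(g(3, 7) - 45)*(14 + S) = (√(7² + 3²) - 45)*(14 + 25) = (√(49 + 9) - 45)*39 = (√58 - 45)*39 = (-45 + √58)*39 = -1755 + 39*√58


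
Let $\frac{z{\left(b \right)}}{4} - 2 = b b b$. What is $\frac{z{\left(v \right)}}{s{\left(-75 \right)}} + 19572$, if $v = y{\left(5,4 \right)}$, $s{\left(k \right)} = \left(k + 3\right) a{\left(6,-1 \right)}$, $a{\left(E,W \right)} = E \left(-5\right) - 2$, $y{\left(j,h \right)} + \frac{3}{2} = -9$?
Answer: $\frac{90178531}{4608} \approx 19570.0$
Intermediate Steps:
$y{\left(j,h \right)} = - \frac{21}{2}$ ($y{\left(j,h \right)} = - \frac{3}{2} - 9 = - \frac{21}{2}$)
$a{\left(E,W \right)} = -2 - 5 E$ ($a{\left(E,W \right)} = - 5 E - 2 = -2 - 5 E$)
$s{\left(k \right)} = -96 - 32 k$ ($s{\left(k \right)} = \left(k + 3\right) \left(-2 - 30\right) = \left(3 + k\right) \left(-2 - 30\right) = \left(3 + k\right) \left(-32\right) = -96 - 32 k$)
$v = - \frac{21}{2} \approx -10.5$
$z{\left(b \right)} = 8 + 4 b^{3}$ ($z{\left(b \right)} = 8 + 4 b b b = 8 + 4 b b^{2} = 8 + 4 b^{3}$)
$\frac{z{\left(v \right)}}{s{\left(-75 \right)}} + 19572 = \frac{8 + 4 \left(- \frac{21}{2}\right)^{3}}{-96 - -2400} + 19572 = \frac{8 + 4 \left(- \frac{9261}{8}\right)}{-96 + 2400} + 19572 = \frac{8 - \frac{9261}{2}}{2304} + 19572 = \left(- \frac{9245}{2}\right) \frac{1}{2304} + 19572 = - \frac{9245}{4608} + 19572 = \frac{90178531}{4608}$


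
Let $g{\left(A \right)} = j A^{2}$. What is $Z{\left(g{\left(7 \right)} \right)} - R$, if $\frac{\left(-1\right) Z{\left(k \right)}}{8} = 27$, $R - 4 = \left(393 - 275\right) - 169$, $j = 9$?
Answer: $-169$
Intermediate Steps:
$g{\left(A \right)} = 9 A^{2}$
$R = -47$ ($R = 4 + \left(\left(393 - 275\right) - 169\right) = 4 + \left(118 - 169\right) = 4 - 51 = -47$)
$Z{\left(k \right)} = -216$ ($Z{\left(k \right)} = \left(-8\right) 27 = -216$)
$Z{\left(g{\left(7 \right)} \right)} - R = -216 - -47 = -216 + 47 = -169$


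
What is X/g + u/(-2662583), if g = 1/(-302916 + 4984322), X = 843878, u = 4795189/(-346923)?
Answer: 521307748816168183115743/131958754587 ≈ 3.9505e+12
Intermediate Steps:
u = -4795189/346923 (u = 4795189*(-1/346923) = -4795189/346923 ≈ -13.822)
g = 1/4681406 ≈ 2.1361e-7
X/g + u/(-2662583) = 843878/(1/4681406) - 4795189/346923/(-2662583) = 843878*4681406 - 4795189/346923*(-1/2662583) = 3950535532468 + 685027/131958754587 = 521307748816168183115743/131958754587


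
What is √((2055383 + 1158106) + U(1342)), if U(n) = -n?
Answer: √3212147 ≈ 1792.2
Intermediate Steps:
√((2055383 + 1158106) + U(1342)) = √((2055383 + 1158106) - 1*1342) = √(3213489 - 1342) = √3212147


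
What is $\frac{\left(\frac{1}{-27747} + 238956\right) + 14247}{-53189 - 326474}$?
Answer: $- \frac{7025623640}{10534509261} \approx -0.66691$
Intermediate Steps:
$\frac{\left(\frac{1}{-27747} + 238956\right) + 14247}{-53189 - 326474} = \frac{\left(- \frac{1}{27747} + 238956\right) + 14247}{-379663} = \left(\frac{6630312131}{27747} + 14247\right) \left(- \frac{1}{379663}\right) = \frac{7025623640}{27747} \left(- \frac{1}{379663}\right) = - \frac{7025623640}{10534509261}$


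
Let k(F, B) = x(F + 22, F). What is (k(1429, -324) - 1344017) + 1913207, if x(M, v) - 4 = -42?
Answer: 569152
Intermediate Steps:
x(M, v) = -38 (x(M, v) = 4 - 42 = -38)
k(F, B) = -38
(k(1429, -324) - 1344017) + 1913207 = (-38 - 1344017) + 1913207 = -1344055 + 1913207 = 569152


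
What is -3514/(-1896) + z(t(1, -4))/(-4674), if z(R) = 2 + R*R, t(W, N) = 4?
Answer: 1365859/738492 ≈ 1.8495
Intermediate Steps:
z(R) = 2 + R**2
-3514/(-1896) + z(t(1, -4))/(-4674) = -3514/(-1896) + (2 + 4**2)/(-4674) = -3514*(-1/1896) + (2 + 16)*(-1/4674) = 1757/948 + 18*(-1/4674) = 1757/948 - 3/779 = 1365859/738492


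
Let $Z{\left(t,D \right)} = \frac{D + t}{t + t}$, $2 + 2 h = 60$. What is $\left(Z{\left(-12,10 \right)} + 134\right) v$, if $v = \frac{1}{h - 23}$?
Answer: $\frac{1609}{72} \approx 22.347$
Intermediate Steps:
$h = 29$ ($h = -1 + \frac{1}{2} \cdot 60 = -1 + 30 = 29$)
$Z{\left(t,D \right)} = \frac{D + t}{2 t}$
$v = \frac{1}{6}$ ($v = \frac{1}{29 - 23} = \frac{1}{6} \approx 0.16667$)
$\left(Z{\left(-12,10 \right)} + 134\right) v = \left(\frac{10 - 12}{2 \left(-12\right)} + 134\right) \frac{1}{6} = \left(\frac{1}{2} \left(- \frac{1}{12}\right) \left(-2\right) + 134\right) \frac{1}{6} = \left(\frac{1}{12} + 134\right) \frac{1}{6} = \frac{1609}{12} \cdot \frac{1}{6} = \frac{1609}{72}$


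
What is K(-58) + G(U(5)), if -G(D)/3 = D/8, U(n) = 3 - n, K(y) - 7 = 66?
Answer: 295/4 ≈ 73.750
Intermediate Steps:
K(y) = 73 (K(y) = 7 + 66 = 73)
G(D) = -3*D/8
K(-58) + G(U(5)) = 73 - 3*(3 - 1*5)/8 = 73 - 3*(3 - 5)/8 = 73 - 3/8*(-2) = 73 + ¾ = 295/4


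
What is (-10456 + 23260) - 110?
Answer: 12694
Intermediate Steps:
(-10456 + 23260) - 110 = 12804 - 110 = 12694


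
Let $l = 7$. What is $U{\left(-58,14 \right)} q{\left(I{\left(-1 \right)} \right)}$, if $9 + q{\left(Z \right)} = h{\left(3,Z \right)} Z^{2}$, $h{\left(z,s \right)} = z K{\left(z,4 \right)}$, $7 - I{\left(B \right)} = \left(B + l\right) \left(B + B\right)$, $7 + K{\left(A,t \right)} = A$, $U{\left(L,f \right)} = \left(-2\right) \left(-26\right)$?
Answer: $-225732$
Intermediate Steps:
$U{\left(L,f \right)} = 52$
$K{\left(A,t \right)} = -7 + A$
$I{\left(B \right)} = 7 - 2 B \left(7 + B\right)$ ($I{\left(B \right)} = 7 - \left(B + 7\right) \left(B + B\right) = 7 - \left(7 + B\right) 2 B = 7 - 2 B \left(7 + B\right)$)
$h{\left(z,s \right)} = z \left(-7 + z\right)$
$q{\left(Z \right)} = -9 - 12 Z^{2}$ ($q{\left(Z \right)} = -9 + 3 \left(-7 + 3\right) Z^{2} = -9 + 3 \left(-4\right) Z^{2} = -9 - 12 Z^{2}$)
$U{\left(-58,14 \right)} q{\left(I{\left(-1 \right)} \right)} = 52 \left(-9 - 12 \left(7 - -14 - 2 \left(-1\right)^{2}\right)^{2}\right) = 52 \left(-9 - 12 \left(7 + 14 - 2\right)^{2}\right) = 52 \left(-9 - 12 \cdot 19^{2}\right) = 52 \left(-9 - 4332\right) = 52 \left(-4341\right) = -225732$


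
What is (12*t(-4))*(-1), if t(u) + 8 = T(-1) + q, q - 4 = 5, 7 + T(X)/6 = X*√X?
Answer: 492 + 72*I ≈ 492.0 + 72.0*I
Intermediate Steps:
T(X) = -42 + 6*X^(3/2) (T(X) = -42 + 6*(X*√X) = -42 + 6*X^(3/2))
q = 9 (q = 4 + 5 = 9)
t(u) = -41 - 6*I (t(u) = -8 + ((-42 + 6*(-1)^(3/2)) + 9) = -8 + ((-42 + 6*(-I)) + 9) = -8 + ((-42 - 6*I) + 9) = -8 + (-33 - 6*I) = -41 - 6*I)
(12*t(-4))*(-1) = (12*(-41 - 6*I))*(-1) = (-492 - 72*I)*(-1) = 492 + 72*I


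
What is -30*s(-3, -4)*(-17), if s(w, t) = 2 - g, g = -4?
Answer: 3060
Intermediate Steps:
s(w, t) = 6 (s(w, t) = 2 - 1*(-4) = 2 + 4 = 6)
-30*s(-3, -4)*(-17) = -30*6*(-17) = -180*(-17) = 3060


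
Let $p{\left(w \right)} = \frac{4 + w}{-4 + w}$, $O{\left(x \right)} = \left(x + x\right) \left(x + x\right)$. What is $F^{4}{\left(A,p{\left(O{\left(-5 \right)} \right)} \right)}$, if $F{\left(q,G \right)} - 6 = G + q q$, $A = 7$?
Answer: $\frac{205144679041}{20736} \approx 9.8932 \cdot 10^{6}$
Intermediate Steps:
$O{\left(x \right)} = 4 x^{2}$ ($O{\left(x \right)} = 2 x 2 x = 4 x^{2}$)
$p{\left(w \right)} = \frac{4 + w}{-4 + w}$
$F{\left(q,G \right)} = 6 + G + q^{2}$ ($F{\left(q,G \right)} = 6 + \left(G + q q\right) = 6 + \left(G + q^{2}\right) = 6 + G + q^{2}$)
$F^{4}{\left(A,p{\left(O{\left(-5 \right)} \right)} \right)} = \left(6 + \frac{4 + 4 \left(-5\right)^{2}}{-4 + 4 \left(-5\right)^{2}} + 7^{2}\right)^{4} = \left(6 + \frac{4 + 4 \cdot 25}{-4 + 4 \cdot 25} + 49\right)^{4} = \left(6 + \frac{4 + 100}{-4 + 100} + 49\right)^{4} = \left(6 + \frac{1}{96} \cdot 104 + 49\right)^{4} = \left(6 + \frac{13}{12} + 49\right)^{4} = \left(\frac{673}{12}\right)^{4} = \frac{205144679041}{20736}$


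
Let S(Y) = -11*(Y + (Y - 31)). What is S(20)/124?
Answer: -99/124 ≈ -0.79839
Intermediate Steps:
S(Y) = 341 - 22*Y (S(Y) = -11*(Y + (-31 + Y)) = -11*(-31 + 2*Y) = 341 - 22*Y)
S(20)/124 = (341 - 22*20)/124 = (341 - 440)*(1/124) = -99*1/124 = -99/124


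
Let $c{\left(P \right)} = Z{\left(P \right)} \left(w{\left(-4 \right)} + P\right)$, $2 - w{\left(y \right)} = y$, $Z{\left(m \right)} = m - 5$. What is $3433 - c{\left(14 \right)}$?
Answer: $3253$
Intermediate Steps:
$Z{\left(m \right)} = -5 + m$ ($Z{\left(m \right)} = m - 5 = -5 + m$)
$w{\left(y \right)} = 2 - y$
$c{\left(P \right)} = \left(-5 + P\right) \left(6 + P\right)$ ($c{\left(P \right)} = \left(-5 + P\right) \left(\left(2 - -4\right) + P\right) = \left(-5 + P\right) \left(\left(2 + 4\right) + P\right) = \left(-5 + P\right) \left(6 + P\right)$)
$3433 - c{\left(14 \right)} = 3433 - \left(-5 + 14\right) \left(6 + 14\right) = 3433 - 9 \cdot 20 = 3433 - 180 = 3253$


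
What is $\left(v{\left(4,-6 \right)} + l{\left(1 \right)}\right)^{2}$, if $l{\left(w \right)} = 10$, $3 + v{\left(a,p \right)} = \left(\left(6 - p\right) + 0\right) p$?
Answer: $4225$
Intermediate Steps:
$v{\left(a,p \right)} = -3 + p \left(6 - p\right)$ ($v{\left(a,p \right)} = -3 + \left(\left(6 - p\right) + 0\right) p = -3 + \left(6 - p\right) p = -3 + p \left(6 - p\right)$)
$\left(v{\left(4,-6 \right)} + l{\left(1 \right)}\right)^{2} = \left(\left(-3 - \left(-6\right)^{2} + 6 \left(-6\right)\right) + 10\right)^{2} = \left(\left(-3 - 36 - 36\right) + 10\right)^{2} = \left(-75 + 10\right)^{2} = \left(-65\right)^{2} = 4225$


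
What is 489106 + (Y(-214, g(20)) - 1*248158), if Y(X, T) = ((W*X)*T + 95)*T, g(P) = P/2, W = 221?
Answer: -4487502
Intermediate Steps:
g(P) = P/2 (g(P) = P*(½) = P/2)
Y(X, T) = T*(95 + 221*T*X) (Y(X, T) = ((221*X)*T + 95)*T = (221*T*X + 95)*T = (95 + 221*T*X)*T = T*(95 + 221*T*X))
489106 + (Y(-214, g(20)) - 1*248158) = 489106 + (((½)*20)*(95 + 221*((½)*20)*(-214)) - 1*248158) = 489106 + (10*(95 + 221*10*(-214)) - 248158) = 489106 + (10*(95 - 472940) - 248158) = 489106 + (10*(-472845) - 248158) = 489106 + (-4728450 - 248158) = 489106 - 4976608 = -4487502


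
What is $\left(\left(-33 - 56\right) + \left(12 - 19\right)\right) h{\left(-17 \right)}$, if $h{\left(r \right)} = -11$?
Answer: $1056$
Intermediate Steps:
$\left(\left(-33 - 56\right) + \left(12 - 19\right)\right) h{\left(-17 \right)} = \left(\left(-33 - 56\right) + \left(12 - 19\right)\right) \left(-11\right) = \left(-89 - 7\right) \left(-11\right) = \left(-96\right) \left(-11\right) = 1056$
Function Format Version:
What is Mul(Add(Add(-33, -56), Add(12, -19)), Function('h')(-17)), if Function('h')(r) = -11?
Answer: 1056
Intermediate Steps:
Mul(Add(Add(-33, -56), Add(12, -19)), Function('h')(-17)) = Mul(Add(Add(-33, -56), Add(12, -19)), -11) = Mul(Add(-89, -7), -11) = Mul(-96, -11) = 1056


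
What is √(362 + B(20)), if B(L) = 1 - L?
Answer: 7*√7 ≈ 18.520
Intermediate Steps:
√(362 + B(20)) = √(362 + (1 - 1*20)) = √(362 + (1 - 20)) = √(362 - 19) = √343 = 7*√7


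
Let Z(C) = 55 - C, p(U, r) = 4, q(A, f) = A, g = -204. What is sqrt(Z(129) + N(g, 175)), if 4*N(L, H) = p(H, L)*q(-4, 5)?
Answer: I*sqrt(78) ≈ 8.8318*I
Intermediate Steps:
N(L, H) = -4 (N(L, H) = (4*(-4))/4 = (1/4)*(-16) = -4)
sqrt(Z(129) + N(g, 175)) = sqrt((55 - 1*129) - 4) = sqrt((55 - 129) - 4) = sqrt(-74 - 4) = sqrt(-78) = I*sqrt(78)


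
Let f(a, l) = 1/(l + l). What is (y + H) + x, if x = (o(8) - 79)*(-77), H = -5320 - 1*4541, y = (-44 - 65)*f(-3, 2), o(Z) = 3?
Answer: -16145/4 ≈ -4036.3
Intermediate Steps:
f(a, l) = 1/(2*l)
y = -109/4 (y = (-44 - 65)*((1/2)/2) = -109/(2*2) = -109*1/4 = -109/4 ≈ -27.250)
H = -9861 (H = -5320 - 4541 = -9861)
x = 5852 (x = (3 - 79)*(-77) = -76*(-77) = 5852)
(y + H) + x = (-109/4 - 9861) + 5852 = -39553/4 + 5852 = -16145/4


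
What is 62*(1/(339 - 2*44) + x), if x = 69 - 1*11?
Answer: 902658/251 ≈ 3596.2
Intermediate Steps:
x = 58 (x = 69 - 11 = 58)
62*(1/(339 - 2*44) + x) = 62*(1/(339 - 2*44) + 58) = 62*(1/(339 - 88) + 58) = 62*(1/251 + 58) = 62*(14559/251) = 902658/251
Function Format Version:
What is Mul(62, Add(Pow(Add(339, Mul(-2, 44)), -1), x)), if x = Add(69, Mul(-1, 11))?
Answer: Rational(902658, 251) ≈ 3596.2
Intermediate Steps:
x = 58 (x = Add(69, -11) = 58)
Mul(62, Add(Pow(Add(339, Mul(-2, 44)), -1), x)) = Mul(62, Add(Pow(Add(339, Mul(-2, 44)), -1), 58)) = Mul(62, Add(Pow(Add(339, -88), -1), 58)) = Mul(62, Add(Pow(251, -1), 58)) = Mul(62, Add(Rational(1, 251), 58)) = Mul(62, Rational(14559, 251)) = Rational(902658, 251)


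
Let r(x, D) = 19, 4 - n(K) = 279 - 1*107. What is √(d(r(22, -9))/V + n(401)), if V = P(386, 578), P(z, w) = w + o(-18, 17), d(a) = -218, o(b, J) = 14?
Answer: I*√3687938/148 ≈ 12.976*I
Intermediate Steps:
n(K) = -168 (n(K) = 4 - (279 - 1*107) = 4 - (279 - 107) = 4 - 1*172 = 4 - 172 = -168)
P(z, w) = 14 + w (P(z, w) = w + 14 = 14 + w)
V = 592 (V = 14 + 578 = 592)
√(d(r(22, -9))/V + n(401)) = √(-218/592 - 168) = √(-218*1/592 - 168) = √(-109/296 - 168) = √(-49837/296) = I*√3687938/148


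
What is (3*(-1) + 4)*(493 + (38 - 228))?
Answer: 303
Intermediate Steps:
(3*(-1) + 4)*(493 + (38 - 228)) = (-3 + 4)*(493 - 190) = 1*303 = 303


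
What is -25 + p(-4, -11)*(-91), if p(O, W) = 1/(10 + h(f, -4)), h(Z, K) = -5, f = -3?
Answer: -216/5 ≈ -43.200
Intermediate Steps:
p(O, W) = ⅕ (p(O, W) = 1/(10 - 5) = 1/5 = ⅕)
-25 + p(-4, -11)*(-91) = -25 + (⅕)*(-91) = -25 - 91/5 = -216/5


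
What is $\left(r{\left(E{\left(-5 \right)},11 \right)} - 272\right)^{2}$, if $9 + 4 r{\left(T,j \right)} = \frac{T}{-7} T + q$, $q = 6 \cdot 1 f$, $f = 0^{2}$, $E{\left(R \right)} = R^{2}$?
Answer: $\frac{4309776}{49} \approx 87955.0$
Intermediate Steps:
$f = 0$
$q = 0$ ($q = 6 \cdot 1 \cdot 0 = 6 \cdot 0 = 0$)
$r{\left(T,j \right)} = - \frac{9}{4} - \frac{T^{2}}{28}$ ($r{\left(T,j \right)} = - \frac{9}{4} + \frac{\frac{T}{-7} T + 0}{4} = - \frac{9}{4} + \frac{T \left(- \frac{1}{7}\right) T + 0}{4} = - \frac{9}{4} + \frac{- \frac{T}{7} T + 0}{4} = - \frac{9}{4} + \frac{- \frac{T^{2}}{7} + 0}{4} = - \frac{9}{4} + \frac{\left(- \frac{1}{7}\right) T^{2}}{4} = - \frac{9}{4} - \frac{T^{2}}{28}$)
$\left(r{\left(E{\left(-5 \right)},11 \right)} - 272\right)^{2} = \left(\left(- \frac{9}{4} - \frac{\left(\left(-5\right)^{2}\right)^{2}}{28}\right) - 272\right)^{2} = \left(\left(- \frac{9}{4} - \frac{25^{2}}{28}\right) - 272\right)^{2} = \left(\left(- \frac{9}{4} - \frac{625}{28}\right) - 272\right)^{2} = \left(- \frac{172}{7} - 272\right)^{2} = \left(- \frac{2076}{7}\right)^{2} = \frac{4309776}{49}$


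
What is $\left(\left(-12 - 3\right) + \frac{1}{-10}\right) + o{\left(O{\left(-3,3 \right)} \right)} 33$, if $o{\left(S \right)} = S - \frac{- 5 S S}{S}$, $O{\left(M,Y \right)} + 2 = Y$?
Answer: $\frac{1829}{10} \approx 182.9$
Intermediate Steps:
$O{\left(M,Y \right)} = -2 + Y$
$o{\left(S \right)} = 6 S$ ($o{\left(S \right)} = S - \frac{\left(-5\right) S^{2}}{S} = S - - 5 S = S + 5 S = 6 S$)
$\left(\left(-12 - 3\right) + \frac{1}{-10}\right) + o{\left(O{\left(-3,3 \right)} \right)} 33 = \left(\left(-12 - 3\right) + \frac{1}{-10}\right) + 6 \left(-2 + 3\right) 33 = \left(-15 - \frac{1}{10}\right) + 6 \cdot 1 \cdot 33 = - \frac{151}{10} + 6 \cdot 33 = - \frac{151}{10} + 198 = \frac{1829}{10}$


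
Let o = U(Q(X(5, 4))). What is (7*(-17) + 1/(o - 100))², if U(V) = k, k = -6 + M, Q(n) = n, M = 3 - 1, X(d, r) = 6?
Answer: 153190129/10816 ≈ 14163.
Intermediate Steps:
M = 2
k = -4 (k = -6 + 2 = -4)
U(V) = -4
o = -4
(7*(-17) + 1/(o - 100))² = (7*(-17) + 1/(-4 - 100))² = (-119 + 1/(-104))² = (-119 - 1/104)² = (-12377/104)² = 153190129/10816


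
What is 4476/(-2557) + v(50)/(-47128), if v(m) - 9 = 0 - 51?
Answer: -105418767/60253148 ≈ -1.7496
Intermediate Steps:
v(m) = -42 (v(m) = 9 + (0 - 51) = 9 - 51 = -42)
4476/(-2557) + v(50)/(-47128) = 4476/(-2557) - 42/(-47128) = 4476*(-1/2557) - 42*(-1/47128) = -4476/2557 + 21/23564 = -105418767/60253148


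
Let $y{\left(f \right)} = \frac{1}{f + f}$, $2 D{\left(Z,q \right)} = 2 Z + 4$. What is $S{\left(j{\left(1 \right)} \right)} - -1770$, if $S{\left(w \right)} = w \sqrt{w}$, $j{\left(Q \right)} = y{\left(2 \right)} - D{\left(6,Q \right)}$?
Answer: $1770 - \frac{31 i \sqrt{31}}{8} \approx 1770.0 - 21.575 i$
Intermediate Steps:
$D{\left(Z,q \right)} = 2 + Z$ ($D{\left(Z,q \right)} = \frac{2 Z + 4}{2} = \frac{4 + 2 Z}{2} = 2 + Z$)
$y{\left(f \right)} = \frac{1}{2 f}$
$j{\left(Q \right)} = - \frac{31}{4}$ ($j{\left(Q \right)} = \frac{1}{2 \cdot 2} - \left(2 + 6\right) = \frac{1}{2} \cdot \frac{1}{2} - 8 = \frac{1}{4} - 8 = - \frac{31}{4}$)
$S{\left(w \right)} = w^{\frac{3}{2}}$
$S{\left(j{\left(1 \right)} \right)} - -1770 = \left(- \frac{31}{4}\right)^{\frac{3}{2}} - -1770 = - \frac{31 i \sqrt{31}}{8} + \left(-449 + 2219\right) = - \frac{31 i \sqrt{31}}{8} + 1770 = 1770 - \frac{31 i \sqrt{31}}{8}$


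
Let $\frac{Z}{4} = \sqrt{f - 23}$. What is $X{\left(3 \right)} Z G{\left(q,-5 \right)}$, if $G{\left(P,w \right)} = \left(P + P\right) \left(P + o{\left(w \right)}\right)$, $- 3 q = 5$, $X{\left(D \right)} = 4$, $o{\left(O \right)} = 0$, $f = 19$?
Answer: $\frac{1600 i}{9} \approx 177.78 i$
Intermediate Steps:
$Z = 8 i$ ($Z = 4 \sqrt{19 - 23} = 4 \sqrt{-4} = 4 \cdot 2 i = 8 i \approx 8.0 i$)
$q = - \frac{5}{3}$ ($q = \left(- \frac{1}{3}\right) 5 = - \frac{5}{3} \approx -1.6667$)
$G{\left(P,w \right)} = 2 P^{2}$ ($G{\left(P,w \right)} = \left(P + P\right) \left(P + 0\right) = 2 P P = 2 P^{2}$)
$X{\left(3 \right)} Z G{\left(q,-5 \right)} = 4 \cdot 8 i 2 \left(- \frac{5}{3}\right)^{2} = 32 i 2 \cdot \frac{25}{9} = 32 i \frac{50}{9} = \frac{1600 i}{9}$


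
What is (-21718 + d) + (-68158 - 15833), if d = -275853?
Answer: -381562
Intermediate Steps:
(-21718 + d) + (-68158 - 15833) = (-21718 - 275853) + (-68158 - 15833) = -297571 - 83991 = -381562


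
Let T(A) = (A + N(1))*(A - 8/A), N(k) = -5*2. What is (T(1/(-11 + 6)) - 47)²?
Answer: 128232976/625 ≈ 2.0517e+5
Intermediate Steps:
N(k) = -10
T(A) = (-10 + A)*(A - 8/A) (T(A) = (A - 10)*(A - 8/A) = (-10 + A)*(A - 8/A))
(T(1/(-11 + 6)) - 47)² = ((-8 + (1/(-11 + 6))² - 10/(-11 + 6) + 80/(1/(-11 + 6))) - 47)² = ((-8 + (1/(-5))² - 10/(-5) + 80/(1/(-5))) - 47)² = ((-8 + (-⅕)² - 10*(-⅕) + 80/(-⅕)) - 47)² = ((-8 + 1/25 + 2 + 80*(-5)) - 47)² = ((-8 + 1/25 + 2 - 400) - 47)² = (-10149/25 - 47)² = (-11324/25)² = 128232976/625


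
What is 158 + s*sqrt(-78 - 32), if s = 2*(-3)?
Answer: 158 - 6*I*sqrt(110) ≈ 158.0 - 62.929*I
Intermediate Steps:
s = -6
158 + s*sqrt(-78 - 32) = 158 - 6*sqrt(-78 - 32) = 158 - 6*I*sqrt(110)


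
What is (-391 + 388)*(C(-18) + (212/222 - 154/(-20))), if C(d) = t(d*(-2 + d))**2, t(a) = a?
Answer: -143865607/370 ≈ -3.8883e+5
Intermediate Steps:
C(d) = d**2*(-2 + d)**2 (C(d) = (d*(-2 + d))**2 = d**2*(-2 + d)**2)
(-391 + 388)*(C(-18) + (212/222 - 154/(-20))) = (-391 + 388)*((-18)**2*(-2 - 18)**2 + (212/222 - 154/(-20))) = -3*(324*(-20)**2 + (212*(1/222) - 154*(-1/20))) = -3*(324*400 + (106/111 + 77/10)) = -3*(129600 + 9607/1110) = -3*143865607/1110 = -143865607/370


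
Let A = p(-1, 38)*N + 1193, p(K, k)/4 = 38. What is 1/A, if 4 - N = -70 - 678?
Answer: 1/115497 ≈ 8.6582e-6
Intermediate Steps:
N = 752 (N = 4 - (-70 - 678) = 4 - 1*(-748) = 4 + 748 = 752)
p(K, k) = 152 (p(K, k) = 4*38 = 152)
A = 115497 (A = 152*752 + 1193 = 114304 + 1193 = 115497)
1/A = 1/115497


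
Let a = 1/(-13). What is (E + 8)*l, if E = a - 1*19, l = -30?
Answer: 4320/13 ≈ 332.31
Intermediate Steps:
a = -1/13 ≈ -0.076923
E = -248/13 (E = -1/13 - 1*19 = -1/13 - 19 = -248/13 ≈ -19.077)
(E + 8)*l = (-248/13 + 8)*(-30) = -144/13*(-30) = 4320/13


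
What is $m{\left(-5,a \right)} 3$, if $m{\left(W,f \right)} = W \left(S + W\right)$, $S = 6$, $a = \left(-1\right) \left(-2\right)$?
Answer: $-15$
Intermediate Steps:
$a = 2$
$m{\left(W,f \right)} = W \left(6 + W\right)$
$m{\left(-5,a \right)} 3 = - 5 \left(6 - 5\right) 3 = \left(-5\right) 1 \cdot 3 = \left(-5\right) 3 = -15$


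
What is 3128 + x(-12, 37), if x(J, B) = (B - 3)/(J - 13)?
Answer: 78166/25 ≈ 3126.6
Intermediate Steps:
x(J, B) = (-3 + B)/(-13 + J)
3128 + x(-12, 37) = 3128 + (-3 + 37)/(-13 - 12) = 3128 + 34/(-25) = 3128 - 1/25*34 = 3128 - 34/25 = 78166/25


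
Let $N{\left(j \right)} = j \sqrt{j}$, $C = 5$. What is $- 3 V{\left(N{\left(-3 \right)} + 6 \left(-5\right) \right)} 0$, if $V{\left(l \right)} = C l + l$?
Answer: $0$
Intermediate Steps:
$N{\left(j \right)} = j^{\frac{3}{2}}$
$V{\left(l \right)} = 6 l$ ($V{\left(l \right)} = 5 l + l = 6 l$)
$- 3 V{\left(N{\left(-3 \right)} + 6 \left(-5\right) \right)} 0 = - 3 \cdot 6 \left(\left(-3\right)^{\frac{3}{2}} + 6 \left(-5\right)\right) 0 = - 3 \cdot 6 \left(- 3 i \sqrt{3} - 30\right) 0 = - 3 \cdot 6 \left(-30 - 3 i \sqrt{3}\right) 0 = - 3 \left(-180 - 18 i \sqrt{3}\right) 0 = \left(540 + 54 i \sqrt{3}\right) 0 = 0$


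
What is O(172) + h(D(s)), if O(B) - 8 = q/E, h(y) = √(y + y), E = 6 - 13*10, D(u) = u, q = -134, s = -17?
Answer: 563/62 + I*√34 ≈ 9.0806 + 5.831*I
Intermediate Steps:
E = -124 (E = 6 - 130 = -124)
h(y) = √2*√y (h(y) = √(2*y) = √2*√y)
O(B) = 563/62 (O(B) = 8 - 134/(-124) = 8 - 134*(-1/124) = 8 + 67/62 = 563/62)
O(172) + h(D(s)) = 563/62 + √2*√(-17) = 563/62 + √2*(I*√17) = 563/62 + I*√34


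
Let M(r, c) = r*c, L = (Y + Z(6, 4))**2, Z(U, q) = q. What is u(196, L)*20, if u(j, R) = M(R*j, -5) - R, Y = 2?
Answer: -706320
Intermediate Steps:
L = 36 (L = (2 + 4)**2 = 6**2 = 36)
M(r, c) = c*r
u(j, R) = -R - 5*R*j (u(j, R) = -5*R*j - R = -R - 5*R*j)
u(196, L)*20 = (36*(-1 - 5*196))*20 = (36*(-1 - 980))*20 = (36*(-981))*20 = -35316*20 = -706320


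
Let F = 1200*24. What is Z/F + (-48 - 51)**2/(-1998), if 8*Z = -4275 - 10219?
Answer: -21176939/4262400 ≈ -4.9683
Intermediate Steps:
Z = -7247/4 (Z = (-4275 - 10219)/8 = (1/8)*(-14494) = -7247/4 ≈ -1811.8)
F = 28800
Z/F + (-48 - 51)**2/(-1998) = -7247/4/28800 + (-48 - 51)**2/(-1998) = -7247/4*1/28800 + (-99)**2*(-1/1998) = -7247/115200 + 9801*(-1/1998) = -7247/115200 - 363/74 = -21176939/4262400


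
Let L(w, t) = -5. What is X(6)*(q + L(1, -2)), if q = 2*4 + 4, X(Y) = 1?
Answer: 7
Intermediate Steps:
q = 12 (q = 8 + 4 = 12)
X(6)*(q + L(1, -2)) = 1*(12 - 5) = 1*7 = 7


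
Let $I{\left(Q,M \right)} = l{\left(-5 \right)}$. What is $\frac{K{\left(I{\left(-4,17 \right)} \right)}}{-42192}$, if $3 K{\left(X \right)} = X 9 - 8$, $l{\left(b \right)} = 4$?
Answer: $- \frac{7}{31644} \approx -0.00022121$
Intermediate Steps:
$I{\left(Q,M \right)} = 4$
$K{\left(X \right)} = - \frac{8}{3} + 3 X$ ($K{\left(X \right)} = \frac{X 9 - 8}{3} = \frac{9 X - 8}{3} = \frac{-8 + 9 X}{3} = - \frac{8}{3} + 3 X$)
$\frac{K{\left(I{\left(-4,17 \right)} \right)}}{-42192} = \frac{- \frac{8}{3} + 3 \cdot 4}{-42192} = \left(- \frac{8}{3} + 12\right) \left(- \frac{1}{42192}\right) = \frac{28}{3} \left(- \frac{1}{42192}\right) = - \frac{7}{31644}$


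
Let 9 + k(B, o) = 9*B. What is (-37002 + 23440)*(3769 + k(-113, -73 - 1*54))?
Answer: -37200566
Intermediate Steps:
k(B, o) = -9 + 9*B
(-37002 + 23440)*(3769 + k(-113, -73 - 1*54)) = (-37002 + 23440)*(3769 + (-9 + 9*(-113))) = -13562*(3769 + (-9 - 1017)) = -13562*(3769 - 1026) = -13562*2743 = -37200566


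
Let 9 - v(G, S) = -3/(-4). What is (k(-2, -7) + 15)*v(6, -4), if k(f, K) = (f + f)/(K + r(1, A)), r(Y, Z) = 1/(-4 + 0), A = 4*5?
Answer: 14883/116 ≈ 128.30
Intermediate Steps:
A = 20
r(Y, Z) = -1/4 (r(Y, Z) = 1/(-4) = -1/4)
v(G, S) = 33/4 (v(G, S) = 9 - (-3)/(-4) = 9 - (-3)*(-1)/4 = 9 - 1*3/4 = 9 - 3/4 = 33/4)
k(f, K) = 2*f/(-1/4 + K) (k(f, K) = (f + f)/(K - 1/4) = (2*f)/(-1/4 + K) = 2*f/(-1/4 + K))
(k(-2, -7) + 15)*v(6, -4) = (8*(-2)/(-1 + 4*(-7)) + 15)*(33/4) = (8*(-2)/(-1 - 28) + 15)*(33/4) = (8*(-2)/(-29) + 15)*(33/4) = (8*(-2)*(-1/29) + 15)*(33/4) = (16/29 + 15)*(33/4) = (451/29)*(33/4) = 14883/116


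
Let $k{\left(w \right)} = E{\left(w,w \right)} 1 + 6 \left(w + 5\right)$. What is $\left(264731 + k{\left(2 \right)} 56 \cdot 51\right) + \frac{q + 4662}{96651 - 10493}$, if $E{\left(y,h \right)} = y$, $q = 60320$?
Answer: $\frac{16817858696}{43079} \approx 3.904 \cdot 10^{5}$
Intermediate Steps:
$k{\left(w \right)} = 30 + 7 w$ ($k{\left(w \right)} = w 1 + 6 \left(w + 5\right) = w + 6 \left(5 + w\right) = w + \left(30 + 6 w\right) = 30 + 7 w$)
$\left(264731 + k{\left(2 \right)} 56 \cdot 51\right) + \frac{q + 4662}{96651 - 10493} = \left(264731 + \left(30 + 7 \cdot 2\right) 56 \cdot 51\right) + \frac{60320 + 4662}{96651 - 10493} = \left(264731 + \left(30 + 14\right) 56 \cdot 51\right) + \frac{64982}{86158} = \left(264731 + 44 \cdot 56 \cdot 51\right) + 64982 \cdot \frac{1}{86158} = \left(264731 + 2464 \cdot 51\right) + \frac{32491}{43079} = \left(264731 + 125664\right) + \frac{32491}{43079} = 390395 + \frac{32491}{43079} = \frac{16817858696}{43079}$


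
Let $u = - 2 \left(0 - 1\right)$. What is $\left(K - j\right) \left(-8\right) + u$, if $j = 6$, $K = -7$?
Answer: $106$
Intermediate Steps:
$u = 2$ ($u = \left(-2\right) \left(-1\right) = 2$)
$\left(K - j\right) \left(-8\right) + u = \left(-7 - 6\right) \left(-8\right) + 2 = \left(-13\right) \left(-8\right) + 2 = 104 + 2 = 106$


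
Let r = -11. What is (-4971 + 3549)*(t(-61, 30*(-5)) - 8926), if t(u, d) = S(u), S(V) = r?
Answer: 12708414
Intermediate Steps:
S(V) = -11
t(u, d) = -11
(-4971 + 3549)*(t(-61, 30*(-5)) - 8926) = (-4971 + 3549)*(-11 - 8926) = -1422*(-8937) = 12708414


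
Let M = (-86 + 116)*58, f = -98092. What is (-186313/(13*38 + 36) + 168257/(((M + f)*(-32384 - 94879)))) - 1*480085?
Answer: -1561150561732230439/3249441812640 ≈ -4.8044e+5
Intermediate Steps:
M = 1740 (M = 30*58 = 1740)
(-186313/(13*38 + 36) + 168257/(((M + f)*(-32384 - 94879)))) - 1*480085 = (-186313/(13*38 + 36) + 168257/(((1740 - 98092)*(-32384 - 94879)))) - 1*480085 = (-186313/(494 + 36) + 168257/((-96352*(-127263)))) - 480085 = (-186313/530 + 168257/12262044576) - 480085 = -1142289110956039/3249441812640 - 480085 = -1561150561732230439/3249441812640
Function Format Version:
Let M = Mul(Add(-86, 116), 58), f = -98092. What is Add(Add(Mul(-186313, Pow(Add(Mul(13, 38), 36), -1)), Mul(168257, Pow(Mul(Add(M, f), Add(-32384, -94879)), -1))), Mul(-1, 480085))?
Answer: Rational(-1561150561732230439, 3249441812640) ≈ -4.8044e+5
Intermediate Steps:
M = 1740 (M = Mul(30, 58) = 1740)
Add(Add(Mul(-186313, Pow(Add(Mul(13, 38), 36), -1)), Mul(168257, Pow(Mul(Add(M, f), Add(-32384, -94879)), -1))), Mul(-1, 480085)) = Add(Add(Mul(-186313, Pow(Add(Mul(13, 38), 36), -1)), Mul(168257, Pow(Mul(Add(1740, -98092), Add(-32384, -94879)), -1))), Mul(-1, 480085)) = Add(Add(Mul(-186313, Pow(Add(494, 36), -1)), Mul(168257, Pow(Mul(-96352, -127263), -1))), -480085) = Add(Add(Mul(-186313, Pow(530, -1)), Mul(168257, Pow(12262044576, -1))), -480085) = Add(Add(Mul(-186313, Rational(1, 530)), Mul(168257, Rational(1, 12262044576))), -480085) = Add(Add(Rational(-186313, 530), Rational(168257, 12262044576)), -480085) = Add(Rational(-1142289110956039, 3249441812640), -480085) = Rational(-1561150561732230439, 3249441812640)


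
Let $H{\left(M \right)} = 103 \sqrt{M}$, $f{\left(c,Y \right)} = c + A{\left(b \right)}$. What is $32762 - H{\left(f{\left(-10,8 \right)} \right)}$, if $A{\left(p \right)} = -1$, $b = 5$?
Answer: $32762 - 103 i \sqrt{11} \approx 32762.0 - 341.61 i$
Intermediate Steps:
$f{\left(c,Y \right)} = -1 + c$ ($f{\left(c,Y \right)} = c - 1 = -1 + c$)
$32762 - H{\left(f{\left(-10,8 \right)} \right)} = 32762 - 103 \sqrt{-1 - 10} = 32762 - 103 \sqrt{-11} = 32762 - 103 i \sqrt{11}$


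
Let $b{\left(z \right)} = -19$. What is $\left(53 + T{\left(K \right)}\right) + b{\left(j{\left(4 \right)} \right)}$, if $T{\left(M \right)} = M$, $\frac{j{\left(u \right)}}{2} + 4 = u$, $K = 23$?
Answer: $57$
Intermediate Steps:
$j{\left(u \right)} = -8 + 2 u$
$\left(53 + T{\left(K \right)}\right) + b{\left(j{\left(4 \right)} \right)} = \left(53 + 23\right) - 19 = 76 - 19 = 57$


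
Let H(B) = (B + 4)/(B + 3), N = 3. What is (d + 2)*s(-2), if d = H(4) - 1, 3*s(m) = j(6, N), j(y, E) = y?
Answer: 30/7 ≈ 4.2857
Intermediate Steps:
H(B) = (4 + B)/(3 + B)
s(m) = 2 (s(m) = (⅓)*6 = 2)
d = ⅐ (d = (4 + 4)/(3 + 4) - 1 = 8/7 - 1 = ⅐ ≈ 0.14286)
(d + 2)*s(-2) = (⅐ + 2)*2 = (15/7)*2 = 30/7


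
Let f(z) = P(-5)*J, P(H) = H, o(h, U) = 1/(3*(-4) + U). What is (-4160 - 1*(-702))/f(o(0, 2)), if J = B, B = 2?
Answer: 1729/5 ≈ 345.80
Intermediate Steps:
o(h, U) = 1/(-12 + U)
J = 2
f(z) = -10 (f(z) = -5*2 = -10)
(-4160 - 1*(-702))/f(o(0, 2)) = (-4160 - 1*(-702))/(-10) = (-4160 + 702)*(-⅒) = -3458*(-⅒) = 1729/5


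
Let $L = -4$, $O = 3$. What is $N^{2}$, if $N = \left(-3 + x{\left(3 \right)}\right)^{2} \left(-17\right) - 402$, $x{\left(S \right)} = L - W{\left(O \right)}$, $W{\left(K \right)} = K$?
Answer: $4418404$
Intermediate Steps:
$x{\left(S \right)} = -7$ ($x{\left(S \right)} = -4 - 3 = -7$)
$N = -2102$ ($N = \left(-3 - 7\right)^{2} \left(-17\right) - 402 = \left(-10\right)^{2} \left(-17\right) - 402 = 100 \left(-17\right) - 402 = -1700 - 402 = -2102$)
$N^{2} = \left(-2102\right)^{2} = 4418404$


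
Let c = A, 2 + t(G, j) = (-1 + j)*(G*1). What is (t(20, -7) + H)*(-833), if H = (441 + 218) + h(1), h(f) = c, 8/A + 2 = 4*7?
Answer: -5385345/13 ≈ -4.1426e+5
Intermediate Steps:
A = 4/13 (A = 8/(-2 + 4*7) = 8/(-2 + 28) = 8/26 = 8*(1/26) = 4/13 ≈ 0.30769)
t(G, j) = -2 + G*(-1 + j) (t(G, j) = -2 + (-1 + j)*(G*1) = -2 + (-1 + j)*G = -2 + G*(-1 + j))
c = 4/13 ≈ 0.30769
h(f) = 4/13
H = 8571/13 (H = (441 + 218) + 4/13 = 659 + 4/13 = 8571/13 ≈ 659.31)
(t(20, -7) + H)*(-833) = ((-2 - 1*20 + 20*(-7)) + 8571/13)*(-833) = ((-2 - 20 - 140) + 8571/13)*(-833) = (-162 + 8571/13)*(-833) = (6465/13)*(-833) = -5385345/13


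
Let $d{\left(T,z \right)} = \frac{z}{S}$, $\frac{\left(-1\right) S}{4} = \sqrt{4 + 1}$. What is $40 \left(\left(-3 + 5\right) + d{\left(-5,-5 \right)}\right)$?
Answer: $80 + 10 \sqrt{5} \approx 102.36$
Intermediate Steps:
$S = - 4 \sqrt{5}$ ($S = - 4 \sqrt{4 + 1} = - 4 \sqrt{5} \approx -8.9443$)
$d{\left(T,z \right)} = - \frac{z \sqrt{5}}{20}$ ($d{\left(T,z \right)} = \frac{z}{\left(-4\right) \sqrt{5}} = z \left(- \frac{\sqrt{5}}{20}\right) = - \frac{z \sqrt{5}}{20}$)
$40 \left(\left(-3 + 5\right) + d{\left(-5,-5 \right)}\right) = 40 \left(\left(-3 + 5\right) - - \frac{\sqrt{5}}{4}\right) = 40 \left(2 + \frac{\sqrt{5}}{4}\right) = 80 + 10 \sqrt{5}$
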